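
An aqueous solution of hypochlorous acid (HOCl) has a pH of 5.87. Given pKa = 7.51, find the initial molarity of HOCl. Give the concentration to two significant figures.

C₀ = 6.0 × 10^-5 M

[H+] = 10^(-5.87) = 1.35 × 10^-6 M = x
Ka = 10^(−7.51) = 3.09 × 10^-8
Ka = x²/(C₀ − x) ⇒ C₀ = x + x²/Ka
C₀ = 1.35 × 10^-6 + (1.35 × 10^-6)²/(3.09 × 10^-8) = 6.03 × 10^-5 M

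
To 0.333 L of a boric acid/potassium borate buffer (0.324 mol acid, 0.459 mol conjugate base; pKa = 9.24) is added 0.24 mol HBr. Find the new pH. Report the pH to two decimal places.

Added H+ converts B(OH)4- to B(OH)3: B(OH)3 → 0.564 mol, B(OH)4- → 0.219 mol.
Henderson–Hasselbalch with mole ratio 0.219/0.564: pH = 9.24 + (-0.411)

pH = 8.83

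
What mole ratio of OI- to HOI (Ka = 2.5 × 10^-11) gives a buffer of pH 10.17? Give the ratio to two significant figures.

pKa = -log(2.5 × 10^-11) = 10.602
pH = pKa + log(r) ⇒ log(r) = 10.17 − 10.602 = -0.432
r = [OI-]/[HOI] = 10^(-0.432) = 0.37

ratio = 0.37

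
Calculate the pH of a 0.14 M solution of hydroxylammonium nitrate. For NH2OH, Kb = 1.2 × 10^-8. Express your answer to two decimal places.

NH3OH+ is the conjugate acid of the weak base NH2OH.
Ka = Kw/Kb = 1.0×10^-14 / 1.2 × 10^-8 = 8.33 × 10^-7
From the ICE table, Ka = [H+]²/(0.14 − [H+]) = 8.33 × 10^-7.
Assume [H+] ≪ 0.14: [H+] ≈ √(8.33 × 10^-7 × 0.14) = 3.41 × 10^-4 M
Check: 0.24% ionized — well under 5%, approximation valid.
pH = −log(3.41 × 10^-4) = 3.47

pH = 3.47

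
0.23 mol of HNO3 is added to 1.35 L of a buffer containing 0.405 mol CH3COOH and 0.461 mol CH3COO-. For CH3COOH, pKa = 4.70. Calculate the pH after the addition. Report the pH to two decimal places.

After neutralization: n(CH3COOH) = 0.635 mol, n(CH3COO-) = 0.231 mol.
pH = pKa + log(n_CH3COO-/n_CH3COOH) = 4.70 + log(0.231/0.635) = 4.70 + (-0.439)

pH = 4.26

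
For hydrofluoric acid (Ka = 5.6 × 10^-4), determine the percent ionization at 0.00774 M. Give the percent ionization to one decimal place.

HF ⇌ F- + H+; let x = [H+] at equilibrium.
Solve x² + 0.00056x − 4.33e-06 = 0 → x = 1.82 × 10^-3 M
Fraction ionized = 1.82 × 10^-3 / 0.00774 = 0.2351 → 23.5%

23.5%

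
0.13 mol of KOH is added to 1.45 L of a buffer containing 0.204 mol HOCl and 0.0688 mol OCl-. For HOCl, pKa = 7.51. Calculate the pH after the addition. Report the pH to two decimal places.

OH- converts HOCl to OCl-: HOCl → 0.074 mol, OCl- → 0.199 mol.
pH = pKa + log([A⁻]/[HA]) = 7.51 + log(0.199/0.074) = 7.51 +0.430

pH = 7.94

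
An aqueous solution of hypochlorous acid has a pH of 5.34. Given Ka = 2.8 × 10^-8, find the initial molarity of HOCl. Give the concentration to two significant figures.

[H+] = 10^(-5.34) = 4.57 × 10^-6 M = x
Ka = x²/(C₀ − x) ⇒ C₀ = x + x²/Ka
C₀ = 4.57 × 10^-6 + (4.57 × 10^-6)²/(2.8 × 10^-8) = 7.50 × 10^-4 M

C₀ = 7.5 × 10^-4 M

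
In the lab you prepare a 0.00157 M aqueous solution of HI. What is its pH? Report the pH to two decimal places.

pH = 2.80

HI is a strong acid and dissociates completely, so [H+] = 0.00157 M.
pH = -log(0.00157) = 2.80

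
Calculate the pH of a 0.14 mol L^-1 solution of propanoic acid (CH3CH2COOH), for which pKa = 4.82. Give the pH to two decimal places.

pH = 2.84

CH3CH2COOH ⇌ CH3CH2COO- + H+
Ka = 10^(−4.82) = 1.51 × 10^-5
Let x = [H+] at equilibrium. Ka = x²/(0.14 − x).
Since Ka ≪ C₀, x ≈ √(Ka·C₀) = 1.45 × 10^-3 M.
Check: 1% ionized — well under 5%, approximation valid.
pH = −log(1.45 × 10^-3) = 2.84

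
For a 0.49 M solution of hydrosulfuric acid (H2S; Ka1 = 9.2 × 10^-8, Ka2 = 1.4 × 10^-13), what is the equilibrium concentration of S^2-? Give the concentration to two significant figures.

First ionization gives [H+] ≈ [HS-] = 2.12 × 10^-4 M.
Second step: Ka2 = [H+][S^2-]/[HS-] ≈ [S^2-] (since [H+] ≈ [HS-]).
So [S^2-] ≈ Ka2.

1.4 × 10^-13 M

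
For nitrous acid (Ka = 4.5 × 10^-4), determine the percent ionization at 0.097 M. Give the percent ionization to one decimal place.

HNO2 ⇌ NO2- + H+; let x = [H+] at equilibrium.
Ka = x²/(C₀ − x); solving the quadratic gives x = 6.39 × 10^-3 M.
% ionization = x/C₀ × 100% = 6.39 × 10^-3/0.097 × 100% = 6.6%

6.6%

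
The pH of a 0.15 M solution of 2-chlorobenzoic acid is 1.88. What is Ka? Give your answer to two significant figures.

Ka = 1.3 × 10^-3

[H+] = 10^(-1.88) = 1.32 × 10^-2 M
At equilibrium [HA] = 0.15 − 1.32 × 10^-2 = 1.37 × 10^-1 M
Ka = [H+][A-]/[HA] = (1.32 × 10^-2)² / 1.37 × 10^-1 = 1.3 × 10^-3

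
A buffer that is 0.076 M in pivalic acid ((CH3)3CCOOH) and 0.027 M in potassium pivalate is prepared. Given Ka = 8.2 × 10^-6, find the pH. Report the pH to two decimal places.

pH = 4.64

pKa = −log(8.2 × 10^-6) = 5.086
pH = pKa + log([A⁻]/[HA]) = 5.086 + log(0.027/0.076)
pH = 5.086 + (-0.449) = 4.64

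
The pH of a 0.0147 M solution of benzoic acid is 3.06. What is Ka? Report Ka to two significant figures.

Ka = 5.5 × 10^-5

[H+] = 10^(-3.06) = 8.71 × 10^-4 M
At equilibrium [HA] = 0.0147 − 8.71 × 10^-4 = 1.38 × 10^-2 M
Ka = [H+][A-]/[HA] = (8.71 × 10^-4)² / 1.38 × 10^-2 = 5.5 × 10^-5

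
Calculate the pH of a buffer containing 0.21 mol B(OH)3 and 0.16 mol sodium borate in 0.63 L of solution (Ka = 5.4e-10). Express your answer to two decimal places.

pKa = −log(5.4 × 10^-10) = 9.268
Using pH = pKa + log([base]/[acid]) with [base]/[acid] = 0.16/0.21:
pH = 9.268 + (-0.118) = 9.15

pH = 9.15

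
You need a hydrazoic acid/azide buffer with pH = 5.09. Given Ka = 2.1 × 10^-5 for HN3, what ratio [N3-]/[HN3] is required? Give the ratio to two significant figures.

pKa = -log(2.1 × 10^-5) = 4.678
pH = pKa + log(r) ⇒ log(r) = 5.09 − 4.678 = +0.412
r = [N3-]/[HN3] = 10^(+0.412) = 2.58

ratio = 2.6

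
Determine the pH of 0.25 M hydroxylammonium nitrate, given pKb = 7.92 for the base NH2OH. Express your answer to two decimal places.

pH = 3.34

NH3OH+ is the conjugate acid of the weak base NH2OH.
Kb = 10^(−7.92) = 1.20 × 10^-8
Ka = Kw/Kb = 1.0×10^-14 / 1.20 × 10^-8 = 8.33 × 10^-7
Ka = x²/(0.25 − x) = 8.33 × 10^-7
Assume x ≪ 0.25: x ≈ √(8.33 × 10^-7 × 0.25) = 4.56 × 10^-4 M
Check: 0.18% ionized — well under 5%, approximation valid.
pH = −log[H+] = −log(4.56 × 10^-4) = 3.34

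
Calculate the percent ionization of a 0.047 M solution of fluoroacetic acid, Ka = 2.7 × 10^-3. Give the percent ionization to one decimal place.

21.3%

FCH2COOH ⇌ FCH2COO- + H+; let x = [H+] at equilibrium.
Solve x² + 0.0027x − 0.000127 = 0 → x = 1.00 × 10^-2 M
% ionization = x/C₀ × 100% = 1.00 × 10^-2/0.047 × 100% = 21.3%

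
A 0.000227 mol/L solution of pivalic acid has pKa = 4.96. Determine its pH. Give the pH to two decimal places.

(CH3)3CCOOH ⇌ (CH3)3CCOO- + H+
Ka = 10^(−4.96) = 1.10 × 10^-5
From the ICE table, Ka = [H+]²/(0.000227 − [H+]) = 1.10 × 10^-5.
The 5% rule fails; solving [H+]² + Ka·[H+] − Ka·C₀ = 0 exactly:
[H+] = [−1.1e-05 + √(1.1e-05² + 9.99e-09)]/2 = 4.48 × 10^-5 M
pH = −log(4.48 × 10^-5) = 4.35

pH = 4.35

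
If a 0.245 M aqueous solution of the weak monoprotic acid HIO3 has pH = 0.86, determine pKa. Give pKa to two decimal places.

[H+] = 10^(-0.86) = 1.38 × 10^-1 M
At equilibrium [HA] = 0.245 − 1.38 × 10^-1 = 1.07 × 10^-1 M
Ka = [H+][A-]/[HA] = (1.38 × 10^-1)² / 1.07 × 10^-1 = 1.78 × 10^-1
pKa = -log(1.78 × 10^-1) = 0.75

pKa = 0.75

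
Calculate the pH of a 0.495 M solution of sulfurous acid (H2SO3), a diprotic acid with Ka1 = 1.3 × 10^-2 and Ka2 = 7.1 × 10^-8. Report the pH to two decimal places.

pH = 1.13

Ka1 ≫ Ka2, so treat the first dissociation as the only significant source of H+.
Ka1 = x²/(0.495 − x) = 1.3 × 10^-2
Solving the quadratic: x = (−Ka1 + √(Ka1² + 4·Ka1·C₀))/2 = 7.40 × 10^-2 M
pH = −log(7.40 × 10^-2) = 1.13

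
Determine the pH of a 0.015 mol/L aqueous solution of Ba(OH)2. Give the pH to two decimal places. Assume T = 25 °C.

pH = 12.48

Ba(OH)2 is a strong base (each formula unit releases 2 OH-); [OH-] = 0.03 M.
pOH = -log(0.03) = 1.52
pH = 14.00 - 1.52 = 12.48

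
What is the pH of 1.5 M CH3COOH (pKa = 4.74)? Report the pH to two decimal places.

pH = 2.28

CH3COOH ⇌ CH3COO- + H+
Ka = 10^(−4.74) = 1.82 × 10^-5
Let x = [H+] at equilibrium. Ka = x²/(1.5 − x).
Assume x ≪ 1.5: x ≈ √(1.82 × 10^-5 × 1.5) = 5.22 × 10^-3 M
(x/C₀ = 0.35% < 5%, so the approximation holds.)
pH = −log[H+] = −log(5.22 × 10^-3) = 2.28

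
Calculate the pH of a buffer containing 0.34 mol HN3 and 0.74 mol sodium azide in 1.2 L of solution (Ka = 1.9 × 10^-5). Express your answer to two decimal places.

pKa = −log(1.9 × 10^-5) = 4.721
Using pH = pKa + log([base]/[acid]) with [base]/[acid] = 0.74/0.34:
pH = 4.721 + (+0.338) = 5.06

pH = 5.06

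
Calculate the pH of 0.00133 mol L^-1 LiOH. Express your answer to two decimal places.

pH = 11.12

LiOH is a strong base; [OH-] = 0.00133 M.
pOH = -log(0.00133) = 2.88
pH = 14.00 - 2.88 = 11.12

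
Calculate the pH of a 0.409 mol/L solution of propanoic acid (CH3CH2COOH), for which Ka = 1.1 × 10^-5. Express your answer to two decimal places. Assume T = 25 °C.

pH = 2.67

CH3CH2COOH ⇌ CH3CH2COO- + H+
Let x = [H+] at equilibrium. Ka = x²/(0.409 − x).
Since Ka ≪ C₀, x ≈ √(Ka·C₀) = 2.12 × 10^-3 M.
pH = −log(2.12 × 10^-3) = 2.67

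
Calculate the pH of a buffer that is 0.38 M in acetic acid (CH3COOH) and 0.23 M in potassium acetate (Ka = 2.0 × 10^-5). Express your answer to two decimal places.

pKa = −log(2.0 × 10^-5) = 4.699
Henderson–Hasselbalch: pH = pKa + log([CH3COO-]/[CH3COOH]) = 4.699 + log(0.23/0.38)
pH = 4.699 + (-0.218) = 4.48

pH = 4.48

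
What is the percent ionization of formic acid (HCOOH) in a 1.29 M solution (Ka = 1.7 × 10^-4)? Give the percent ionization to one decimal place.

HCOOH ⇌ HCOO- + H+; let x = [H+] at equilibrium.
x ≈ √(Ka·C₀) = √(1.7 × 10^-4 × 1.29) = 1.48 × 10^-2 M
Fraction ionized = 1.48 × 10^-2 / 1.29 = 0.0115 → 1.1%

1.1%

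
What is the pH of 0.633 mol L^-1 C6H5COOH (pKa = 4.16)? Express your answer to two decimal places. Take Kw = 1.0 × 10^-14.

C6H5COOH ⇌ C6H5COO- + H+
Ka = 10^(−4.16) = 6.92 × 10^-5
Ka = [H+]²/(0.633 − [H+]) = 6.92 × 10^-5
Assume [H+] ≪ 0.633: [H+] ≈ √(6.92 × 10^-5 × 0.633) = 6.62 × 10^-3 M
([H+]/C₀ = 1% < 5%, so the approximation holds.)
pH = −log[H+] = −log(6.62 × 10^-3) = 2.18

pH = 2.18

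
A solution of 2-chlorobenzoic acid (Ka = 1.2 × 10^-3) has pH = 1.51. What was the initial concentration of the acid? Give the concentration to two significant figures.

[H+] = 10^(-1.51) = 3.09 × 10^-2 M = x
Ka = x²/(C₀ − x) ⇒ C₀ = x + x²/Ka
C₀ = 3.09 × 10^-2 + (3.09 × 10^-2)²/(1.2 × 10^-3) = 8.27 × 10^-1 M

C₀ = 8.3 × 10^-1 M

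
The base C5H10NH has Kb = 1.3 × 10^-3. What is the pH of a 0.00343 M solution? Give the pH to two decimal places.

C5H10NH + H2O ⇌ C5H10NH2+ + OH-
Kb = [OH-]²/(0.00343 − [OH-]) = 1.3 × 10^-3
Here C₀/Kb ≈ 2.64, so the small-[OH-] approximation fails. Use the quadratic:
[OH-] = [−0.0013 + √(0.0013² + 1.78e-05)]/2 = 1.56 × 10^-3 M
pOH = 2.81, so pH = 14.00 − pOH = 11.19

pH = 11.19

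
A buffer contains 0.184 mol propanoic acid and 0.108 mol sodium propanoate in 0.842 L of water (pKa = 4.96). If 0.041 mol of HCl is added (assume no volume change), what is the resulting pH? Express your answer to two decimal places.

After neutralization: n(CH3CH2COOH) = 0.225 mol, n(CH3CH2COO-) = 0.067 mol.
pH = pKa + log([A⁻]/[HA]) = 4.96 + log(0.067/0.225) = 4.96 -0.526

pH = 4.43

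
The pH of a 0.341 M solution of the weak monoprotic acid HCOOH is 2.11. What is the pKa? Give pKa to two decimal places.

pKa = 3.74

[H+] = 10^(-2.11) = 7.76 × 10^-3 M
At equilibrium [HA] = 0.341 − 7.76 × 10^-3 = 3.33 × 10^-1 M
Ka = [H+][A-]/[HA] = (7.76 × 10^-3)² / 3.33 × 10^-1 = 1.81 × 10^-4
pKa = -log(1.81 × 10^-4) = 3.74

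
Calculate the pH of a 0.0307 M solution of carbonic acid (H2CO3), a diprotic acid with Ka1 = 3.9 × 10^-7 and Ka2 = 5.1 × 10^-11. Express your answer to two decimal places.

pH = 3.96

Since Ka1 ≫ Ka2, the first ionization dominates [H+].
Ka1 = x²/(0.0307 − x) = 3.9 × 10^-7
x ≈ √(3.9 × 10^-7 × 0.0307) = 1.09 × 10^-4 M
pH = −log(1.09 × 10^-4) = 3.96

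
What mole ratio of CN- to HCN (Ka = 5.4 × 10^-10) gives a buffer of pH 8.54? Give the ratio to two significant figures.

pKa = -log(5.4 × 10^-10) = 9.268
pH = pKa + log(r) ⇒ log(r) = 8.54 − 9.268 = -0.728
r = [CN-]/[HCN] = 10^(-0.728) = 0.187

ratio = 0.19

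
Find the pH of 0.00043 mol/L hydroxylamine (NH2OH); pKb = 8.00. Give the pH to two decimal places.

NH2OH + H2O ⇌ NH3OH+ + OH-
Kb = 10^(−8.00) = 1.00 × 10^-8
Kb = [OH-]²/(0.00043 − [OH-]) = 1.00 × 10^-8
Assume [OH-] ≪ 0.00043: [OH-] ≈ √(1.00 × 10^-8 × 0.00043) = 2.07 × 10^-6 M
([OH-]/C₀ = 0.48% < 5%, so the approximation holds.)
pOH = 5.68, so pH = 14.00 − pOH = 8.32

pH = 8.32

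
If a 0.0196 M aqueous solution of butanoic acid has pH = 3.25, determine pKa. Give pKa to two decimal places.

pKa = 4.78

[H+] = 10^(-3.25) = 5.62 × 10^-4 M
At equilibrium [HA] = 0.0196 − 5.62 × 10^-4 = 1.90 × 10^-2 M
Ka = [H+][A-]/[HA] = (5.62 × 10^-4)² / 1.90 × 10^-2 = 1.66 × 10^-5
pKa = -log(1.66 × 10^-5) = 4.78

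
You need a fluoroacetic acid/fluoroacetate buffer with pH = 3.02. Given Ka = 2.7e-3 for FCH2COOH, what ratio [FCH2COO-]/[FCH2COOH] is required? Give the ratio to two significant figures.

pKa = -log(2.7 × 10^-3) = 2.569
pH = pKa + log(r) ⇒ log(r) = 3.02 − 2.569 = +0.451
r = [FCH2COO-]/[FCH2COOH] = 10^(+0.451) = 2.82

ratio = 2.8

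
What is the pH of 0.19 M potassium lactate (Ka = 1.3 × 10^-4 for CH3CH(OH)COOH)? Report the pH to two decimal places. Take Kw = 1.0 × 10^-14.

pH = 8.58

CH3CH(OH)COO- is the conjugate base of the weak acid CH3CH(OH)COOH.
Kb = Kw/Ka = 1.0×10^-14 / 1.3 × 10^-4 = 7.69 × 10^-11
From the ICE table, Kb = [OH-]²/(0.19 − [OH-]) = 7.69 × 10^-11.
Since Kb ≪ C₀, [OH-] ≈ √(Kb·C₀) = 3.82 × 10^-6 M.
Check: 0.002% ionized — well under 5%, approximation valid.
pOH = 5.42, so pH = 14.00 − pOH = 8.58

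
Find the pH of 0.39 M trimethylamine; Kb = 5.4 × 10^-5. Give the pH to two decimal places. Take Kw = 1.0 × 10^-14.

(CH3)3N + H2O ⇌ (CH3)3NH+ + OH-
From the ICE table, Kb = [OH-]²/(0.39 − [OH-]) = 5.4 × 10^-5.
Since Kb ≪ C₀, [OH-] ≈ √(Kb·C₀) = 4.59 × 10^-3 M.
Check: 1.2% ionized — well under 5%, approximation valid.
pOH = −log(4.59 × 10^-3) = 2.34; pH = 14.00 − 2.34 = 11.66

pH = 11.66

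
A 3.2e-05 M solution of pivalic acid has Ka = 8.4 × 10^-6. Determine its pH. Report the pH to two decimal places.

pH = 4.90

(CH3)3CCOOH ⇌ (CH3)3CCOO- + H+
Ka = x²/(3.2e-05 − x) = 8.4 × 10^-6
x is not negligible relative to C₀; solve x² + 8.4e-06·x − 2.69e-10 = 0.
x = [−8.4e-06 + √(8.4e-06² + 1.08e-09)]/2 = 1.27 × 10^-5 M
pH = −log(1.27 × 10^-5) = 4.90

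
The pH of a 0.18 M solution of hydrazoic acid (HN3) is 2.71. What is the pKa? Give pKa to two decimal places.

[H+] = 10^(-2.71) = 1.95 × 10^-3 M
At equilibrium [HA] = 0.18 − 1.95 × 10^-3 = 1.78 × 10^-1 M
Ka = [H+][A-]/[HA] = (1.95 × 10^-3)² / 1.78 × 10^-1 = 2.14 × 10^-5
pKa = -log(2.14 × 10^-5) = 4.67

pKa = 4.67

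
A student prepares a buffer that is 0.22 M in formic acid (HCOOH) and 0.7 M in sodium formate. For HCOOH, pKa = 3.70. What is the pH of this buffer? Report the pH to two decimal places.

Using pH = pKa + log([base]/[acid]) with [base]/[acid] = 0.7/0.22:
pH = 3.70 + (+0.503) = 4.20

pH = 4.20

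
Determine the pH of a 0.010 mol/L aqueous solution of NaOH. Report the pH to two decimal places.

NaOH is a strong base; [OH-] = 0.01 M.
pOH = -log(0.01) = 2.00
pH = 14.00 - 2.00 = 12.00

pH = 12.00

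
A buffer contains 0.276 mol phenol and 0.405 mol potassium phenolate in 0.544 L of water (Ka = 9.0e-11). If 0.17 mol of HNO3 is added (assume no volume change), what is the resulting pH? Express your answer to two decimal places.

pH = 9.77

Added H+ converts C6H5O- to C6H5OH: C6H5OH → 0.446 mol, C6H5O- → 0.235 mol.
pKa = −log(9.0 × 10^-11) = 10.046
Henderson–Hasselbalch with mole ratio 0.235/0.446: pH = 10.046 + (-0.278)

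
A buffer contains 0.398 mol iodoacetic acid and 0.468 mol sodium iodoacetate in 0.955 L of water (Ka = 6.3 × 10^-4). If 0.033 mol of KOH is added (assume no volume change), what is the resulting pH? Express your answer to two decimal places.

pH = 3.34

OH- converts ICH2COOH to ICH2COO-: ICH2COOH → 0.365 mol, ICH2COO- → 0.501 mol.
pKa = −log(6.3 × 10^-4) = 3.201
pH = pKa + log(n_ICH2COO-/n_ICH2COOH) = 3.201 + log(0.501/0.365) = 3.201 + (+0.138)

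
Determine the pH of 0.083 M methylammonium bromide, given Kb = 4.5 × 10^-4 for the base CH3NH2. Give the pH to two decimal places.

pH = 5.87

CH3NH3+ is the conjugate acid of the weak base CH3NH2.
Ka = Kw/Kb = 1.0×10^-14 / 4.5 × 10^-4 = 2.22 × 10^-11
Ka = [H+]²/(0.083 − [H+]) = 2.22 × 10^-11
Assume [H+] ≪ 0.083: [H+] ≈ √(2.22 × 10^-11 × 0.083) = 1.36 × 10^-6 M
pH = −log[H+] = −log(1.36 × 10^-6) = 5.87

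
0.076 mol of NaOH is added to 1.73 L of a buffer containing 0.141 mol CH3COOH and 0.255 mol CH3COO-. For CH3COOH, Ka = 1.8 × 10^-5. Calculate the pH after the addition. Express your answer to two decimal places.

OH- converts CH3COOH to CH3COO-: CH3COOH → 0.065 mol, CH3COO- → 0.331 mol.
pKa = −log(1.8 × 10^-5) = 4.745
Henderson–Hasselbalch with mole ratio 0.331/0.065: pH = 4.745 + (+0.707)

pH = 5.45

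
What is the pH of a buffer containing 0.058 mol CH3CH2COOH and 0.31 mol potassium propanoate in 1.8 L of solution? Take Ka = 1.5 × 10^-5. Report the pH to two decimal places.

pH = 5.55

pKa = −log(1.5 × 10^-5) = 4.824
Using pH = pKa + log([base]/[acid]) with [base]/[acid] = 0.31/0.058:
pH = 4.824 + (+0.728) = 5.55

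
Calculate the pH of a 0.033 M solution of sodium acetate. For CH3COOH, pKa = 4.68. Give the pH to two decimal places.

pH = 8.60

CH3COO- is the conjugate base of the weak acid CH3COOH.
Ka = 10^(−4.68) = 2.09 × 10^-5
Kb = Kw/Ka = 1.0×10^-14 / 2.09 × 10^-5 = 4.78 × 10^-10
Kb = [OH-]²/(0.033 − [OH-]) = 4.78 × 10^-10
Assume [OH-] ≪ 0.033: [OH-] ≈ √(4.78 × 10^-10 × 0.033) = 3.97 × 10^-6 M
([OH-]/C₀ = 0.012% < 5%, so the approximation holds.)
pOH = 5.40, so pH = 14.00 − pOH = 8.60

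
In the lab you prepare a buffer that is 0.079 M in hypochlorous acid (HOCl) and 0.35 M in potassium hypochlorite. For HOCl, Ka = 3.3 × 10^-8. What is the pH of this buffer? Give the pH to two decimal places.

pKa = −log(3.3 × 10^-8) = 7.481
Henderson–Hasselbalch: pH = pKa + log([OCl-]/[HOCl]) = 7.481 + log(0.35/0.079)
pH = 7.481 + (+0.646) = 8.13

pH = 8.13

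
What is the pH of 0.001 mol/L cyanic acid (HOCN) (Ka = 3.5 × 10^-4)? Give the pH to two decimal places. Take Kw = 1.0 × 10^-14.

HOCN ⇌ OCN- + H+
Ka = x²/(0.001 − x) = 3.5 × 10^-4
The 5% rule fails; solving x² + Ka·x − Ka·C₀ = 0 exactly:
x = (−Ka + √(Ka² + 4·Ka·C₀))/2 = 4.42 × 10^-4 M
pH = −log(4.42 × 10^-4) = 3.35

pH = 3.35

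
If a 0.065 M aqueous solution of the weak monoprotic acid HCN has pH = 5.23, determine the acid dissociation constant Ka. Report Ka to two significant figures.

[H+] = 10^(-5.23) = 5.89 × 10^-6 M
At equilibrium [HA] = 0.065 − 5.89 × 10^-6 = 6.50 × 10^-2 M
Ka = [H+][A-]/[HA] = (5.89 × 10^-6)² / 6.50 × 10^-2 = 5.3 × 10^-10

Ka = 5.3 × 10^-10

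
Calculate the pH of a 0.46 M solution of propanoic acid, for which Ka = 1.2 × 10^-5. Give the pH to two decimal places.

CH3CH2COOH ⇌ CH3CH2COO- + H+
From the ICE table, Ka = x²/(0.46 − x) = 1.2 × 10^-5.
Assume x ≪ 0.46: x ≈ √(1.2 × 10^-5 × 0.46) = 2.35 × 10^-3 M
Check: 0.51% ionized — well under 5%, approximation valid.
pH = −log(2.35 × 10^-3) = 2.63

pH = 2.63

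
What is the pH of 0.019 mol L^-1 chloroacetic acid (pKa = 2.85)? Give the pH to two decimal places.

pH = 2.34

ClCH2COOH ⇌ ClCH2COO- + H+
Ka = 10^(−2.85) = 1.41 × 10^-3
Ka = [H+]²/(0.019 − [H+]) = 1.41 × 10^-3
Here C₀/Ka ≈ 13.5, so the small-[H+] approximation fails. Use the quadratic:
[H+] = (−Ka + √(Ka² + 4·Ka·C₀))/2 = 4.52 × 10^-3 M
pH = −log[H+] = −log(4.52 × 10^-3) = 2.34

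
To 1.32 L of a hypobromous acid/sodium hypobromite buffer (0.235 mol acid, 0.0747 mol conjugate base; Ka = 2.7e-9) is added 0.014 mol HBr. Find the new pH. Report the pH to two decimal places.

pH = 7.96

Added H+ converts OBr- to HOBr: HOBr → 0.249 mol, OBr- → 0.0607 mol.
pKa = −log(2.7 × 10^-9) = 8.569
pH = pKa + log([A⁻]/[HA]) = 8.569 + log(0.0607/0.249) = 8.569 -0.613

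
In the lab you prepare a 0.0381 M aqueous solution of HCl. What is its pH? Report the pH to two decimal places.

pH = 1.42

HCl is a strong acid and dissociates completely, so [H+] = 0.0381 M.
pH = -log(0.0381) = 1.42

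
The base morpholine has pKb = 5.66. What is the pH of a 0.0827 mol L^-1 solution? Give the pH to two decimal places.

C4H8ONH + H2O ⇌ C4H8ONH2+ + OH-
Kb = 10^(−5.66) = 2.19 × 10^-6
From the ICE table, Kb = [OH-]²/(0.0827 − [OH-]) = 2.19 × 10^-6.
Assume [OH-] ≪ 0.0827: [OH-] ≈ √(2.19 × 10^-6 × 0.0827) = 4.26 × 10^-4 M
Check: 0.51% ionized — well under 5%, approximation valid.
pOH = −log(4.26 × 10^-4) = 3.37; pH = 14.00 − 3.37 = 10.63

pH = 10.63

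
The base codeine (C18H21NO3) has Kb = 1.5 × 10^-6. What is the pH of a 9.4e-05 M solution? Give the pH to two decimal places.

pH = 9.05

C18H21NO3 + H2O ⇌ C18H22NO3+ + OH-
Kb = x²/(9.4e-05 − x) = 1.5 × 10^-6
Here C₀/Kb ≈ 62.7, so the small-x approximation fails. Use the quadratic:
x = [−1.5e-06 + √(1.5e-06² + 5.64e-10)]/2 = 1.11 × 10^-5 M
pOH = 4.95, so pH = 14.00 − pOH = 9.05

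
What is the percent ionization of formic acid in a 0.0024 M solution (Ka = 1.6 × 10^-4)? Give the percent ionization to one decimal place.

HCOOH ⇌ HCOO- + H+; let x = [H+] at equilibrium.
Ka = x²/(C₀ − x); solving the quadratic gives x = 5.45 × 10^-4 M.
Fraction ionized = 5.45 × 10^-4 / 0.0024 = 0.2271 → 22.7%

22.7%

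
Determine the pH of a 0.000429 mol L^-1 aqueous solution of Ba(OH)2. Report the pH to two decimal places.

pH = 10.93

Ba(OH)2 is a strong base (each formula unit releases 2 OH-); [OH-] = 0.000858 M.
pOH = -log(0.000858) = 3.07
pH = 14.00 - 3.07 = 10.93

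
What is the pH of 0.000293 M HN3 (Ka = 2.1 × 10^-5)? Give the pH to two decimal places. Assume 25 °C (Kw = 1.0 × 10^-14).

HN3 ⇌ N3- + H+
Let x = [H+] at equilibrium. Ka = x²/(0.000293 − x).
Here C₀/Ka ≈ 14, so the small-x approximation fails. Use the quadratic:
x = (−Ka + √(Ka² + 4·Ka·C₀))/2 = 6.86 × 10^-5 M
pH = −log[H+] = −log(6.86 × 10^-5) = 4.16

pH = 4.16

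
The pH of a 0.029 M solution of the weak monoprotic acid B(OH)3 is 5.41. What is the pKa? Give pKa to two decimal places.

[H+] = 10^(-5.41) = 3.89 × 10^-6 M
At equilibrium [HA] = 0.029 − 3.89 × 10^-6 = 2.90 × 10^-2 M
Ka = [H+][A-]/[HA] = (3.89 × 10^-6)² / 2.90 × 10^-2 = 5.22 × 10^-10
pKa = -log(5.22 × 10^-10) = 9.28

pKa = 9.28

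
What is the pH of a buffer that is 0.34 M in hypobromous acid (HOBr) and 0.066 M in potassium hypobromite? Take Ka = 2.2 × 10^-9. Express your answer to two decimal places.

pH = 7.95

pKa = −log(2.2 × 10^-9) = 8.658
pH = pKa + log([A⁻]/[HA]) = 8.658 + log(0.066/0.34)
pH = 8.658 + (-0.712) = 7.95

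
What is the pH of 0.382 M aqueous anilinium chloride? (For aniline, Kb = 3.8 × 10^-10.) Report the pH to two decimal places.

C6H5NH3+ is the conjugate acid of the weak base C6H5NH2.
Ka = Kw/Kb = 1.0×10^-14 / 3.8 × 10^-10 = 2.63 × 10^-5
From the ICE table, Ka = x²/(0.382 − x) = 2.63 × 10^-5.
Assume x ≪ 0.382: x ≈ √(2.63 × 10^-5 × 0.382) = 3.17 × 10^-3 M
(x/C₀ = 0.83% < 5%, so the approximation holds.)
pH = −log[H+] = −log(3.17 × 10^-3) = 2.50

pH = 2.50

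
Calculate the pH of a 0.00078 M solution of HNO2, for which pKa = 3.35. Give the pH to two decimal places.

HNO2 ⇌ NO2- + H+
Ka = 10^(−3.35) = 4.47 × 10^-4
Let x = [H+] at equilibrium. Ka = x²/(0.00078 − x).
The 5% rule fails; solving x² + Ka·x − Ka·C₀ = 0 exactly:
x = (−Ka + √(Ka² + 4·Ka·C₀))/2 = 4.08 × 10^-4 M
pH = −log(4.08 × 10^-4) = 3.39

pH = 3.39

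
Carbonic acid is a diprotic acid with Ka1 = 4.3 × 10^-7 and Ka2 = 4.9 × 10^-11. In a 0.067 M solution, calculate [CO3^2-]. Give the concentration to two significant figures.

First ionization gives [H+] ≈ [HCO3-] = 1.70 × 10^-4 M.
Second step: Ka2 = [H+][CO3^2-]/[HCO3-] ≈ [CO3^2-] (since [H+] ≈ [HCO3-]).
So [CO3^2-] ≈ Ka2.

4.9 × 10^-11 M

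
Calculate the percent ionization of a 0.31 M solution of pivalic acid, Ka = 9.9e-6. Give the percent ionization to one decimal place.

(CH3)3CCOOH ⇌ (CH3)3CCOO- + H+; let x = [H+] at equilibrium.
x ≈ √(Ka·C₀) = √(9.9 × 10^-6 × 0.31) = 1.75 × 10^-3 M
% ionization = x/C₀ × 100% = 1.75 × 10^-3/0.31 × 100% = 0.6%

0.6%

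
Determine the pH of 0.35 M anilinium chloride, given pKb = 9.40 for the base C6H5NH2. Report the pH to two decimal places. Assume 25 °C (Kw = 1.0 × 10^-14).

pH = 2.53

C6H5NH3+ is the conjugate acid of the weak base C6H5NH2.
Kb = 10^(−9.40) = 3.98 × 10^-10
Ka = Kw/Kb = 1.0×10^-14 / 3.98 × 10^-10 = 2.51 × 10^-5
Let x = [H+] at equilibrium. Ka = x²/(0.35 − x).
Since Ka ≪ C₀, x ≈ √(Ka·C₀) = 2.96 × 10^-3 M.
Check: 0.85% ionized — well under 5%, approximation valid.
pH = −log(2.96 × 10^-3) = 2.53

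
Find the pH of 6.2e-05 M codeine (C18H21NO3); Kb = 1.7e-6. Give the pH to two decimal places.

C18H21NO3 + H2O ⇌ C18H22NO3+ + OH-
Kb = x²/(6.2e-05 − x) = 1.7 × 10^-6
The 5% rule fails; solving x² + Kb·x − Kb·C₀ = 0 exactly:
x = (−Kb + √(Kb² + 4·Kb·C₀))/2 = 9.45 × 10^-6 M
pOH = 5.02, so pH = 14.00 − pOH = 8.98

pH = 8.98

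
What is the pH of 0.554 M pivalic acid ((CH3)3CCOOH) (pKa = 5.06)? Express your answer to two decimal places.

(CH3)3CCOOH ⇌ (CH3)3CCOO- + H+
Ka = 10^(−5.06) = 8.71 × 10^-6
Ka = [H+]²/(0.554 − [H+]) = 8.71 × 10^-6
Assume [H+] ≪ 0.554: [H+] ≈ √(8.71 × 10^-6 × 0.554) = 2.20 × 10^-3 M
([H+]/C₀ = 0.4% < 5%, so the approximation holds.)
pH = −log[H+] = −log(2.20 × 10^-3) = 2.66

pH = 2.66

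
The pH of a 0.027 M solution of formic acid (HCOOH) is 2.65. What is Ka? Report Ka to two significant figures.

Ka = 2.0 × 10^-4

[H+] = 10^(-2.65) = 2.24 × 10^-3 M
At equilibrium [HA] = 0.027 − 2.24 × 10^-3 = 2.48 × 10^-2 M
Ka = [H+][A-]/[HA] = (2.24 × 10^-3)² / 2.48 × 10^-2 = 2.0 × 10^-4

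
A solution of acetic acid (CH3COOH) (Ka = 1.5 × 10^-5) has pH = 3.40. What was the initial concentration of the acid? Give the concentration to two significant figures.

[H+] = 10^(-3.40) = 3.98 × 10^-4 M = x
Ka = x²/(C₀ − x) ⇒ C₀ = x + x²/Ka
C₀ = 3.98 × 10^-4 + (3.98 × 10^-4)²/(1.5 × 10^-5) = 1.10 × 10^-2 M

C₀ = 1.1 × 10^-2 M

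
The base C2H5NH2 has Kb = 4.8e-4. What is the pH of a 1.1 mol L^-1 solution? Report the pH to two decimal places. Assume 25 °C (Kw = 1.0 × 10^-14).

pH = 12.36

C2H5NH2 + H2O ⇌ C2H5NH3+ + OH-
Kb = [OH-]²/(1.1 − [OH-]) = 4.8 × 10^-4
Assume [OH-] ≪ 1.1: [OH-] ≈ √(4.8 × 10^-4 × 1.1) = 2.30 × 10^-2 M
pOH = −log(2.30 × 10^-2) = 1.64; pH = 14.00 − 1.64 = 12.36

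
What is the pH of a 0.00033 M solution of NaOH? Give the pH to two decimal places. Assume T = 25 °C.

pH = 10.52

NaOH is a strong base; [OH-] = 0.00033 M.
pOH = -log(0.00033) = 3.48
pH = 14.00 - 3.48 = 10.52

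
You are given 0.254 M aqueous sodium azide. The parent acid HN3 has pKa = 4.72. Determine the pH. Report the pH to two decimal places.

N3- is the conjugate base of the weak acid HN3.
Ka = 10^(−4.72) = 1.91 × 10^-5
Kb = Kw/Ka = 1.0×10^-14 / 1.91 × 10^-5 = 5.24 × 10^-10
From the ICE table, Kb = [OH-]²/(0.254 − [OH-]) = 5.24 × 10^-10.
Assume [OH-] ≪ 0.254: [OH-] ≈ √(5.24 × 10^-10 × 0.254) = 1.15 × 10^-5 M
Check: 0.0045% ionized — well under 5%, approximation valid.
pOH = 4.94, so pH = 14.00 − pOH = 9.06

pH = 9.06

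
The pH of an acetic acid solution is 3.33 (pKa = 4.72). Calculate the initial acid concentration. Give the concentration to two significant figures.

[H+] = 10^(-3.33) = 4.68 × 10^-4 M = x
Ka = 10^(−4.72) = 1.91 × 10^-5
Ka = x²/(C₀ − x) ⇒ C₀ = x + x²/Ka
C₀ = 4.68 × 10^-4 + (4.68 × 10^-4)²/(1.91 × 10^-5) = 1.19 × 10^-2 M

C₀ = 1.2 × 10^-2 M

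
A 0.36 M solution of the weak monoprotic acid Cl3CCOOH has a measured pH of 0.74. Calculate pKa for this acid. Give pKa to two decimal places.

[H+] = 10^(-0.74) = 1.82 × 10^-1 M
At equilibrium [HA] = 0.36 − 1.82 × 10^-1 = 1.78 × 10^-1 M
Ka = [H+][A-]/[HA] = (1.82 × 10^-1)² / 1.78 × 10^-1 = 1.86 × 10^-1
pKa = -log(1.86 × 10^-1) = 0.73

pKa = 0.73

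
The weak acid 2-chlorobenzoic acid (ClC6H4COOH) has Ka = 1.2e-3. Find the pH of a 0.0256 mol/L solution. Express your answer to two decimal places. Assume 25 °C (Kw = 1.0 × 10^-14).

ClC6H4COOH ⇌ ClC6H4COO- + H+
From the ICE table, Ka = [H+]²/(0.0256 − [H+]) = 1.2 × 10^-3.
The 5% rule fails; solving [H+]² + Ka·[H+] − Ka·C₀ = 0 exactly:
[H+] = (−Ka + √(Ka² + 4·Ka·C₀))/2 = 4.97 × 10^-3 M
pH = −log[H+] = −log(4.97 × 10^-3) = 2.30

pH = 2.30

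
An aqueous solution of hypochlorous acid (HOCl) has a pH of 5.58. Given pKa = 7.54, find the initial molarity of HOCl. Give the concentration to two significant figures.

C₀ = 2.4 × 10^-4 M

[H+] = 10^(-5.58) = 2.63 × 10^-6 M = x
Ka = 10^(−7.54) = 2.88 × 10^-8
Ka = x²/(C₀ − x) ⇒ C₀ = x + x²/Ka
C₀ = 2.63 × 10^-6 + (2.63 × 10^-6)²/(2.88 × 10^-8) = 2.43 × 10^-4 M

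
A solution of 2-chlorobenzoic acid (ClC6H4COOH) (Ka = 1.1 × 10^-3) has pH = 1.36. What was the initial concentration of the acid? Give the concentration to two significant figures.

[H+] = 10^(-1.36) = 4.37 × 10^-2 M = x
Ka = x²/(C₀ − x) ⇒ C₀ = x + x²/Ka
C₀ = 4.37 × 10^-2 + (4.37 × 10^-2)²/(1.1 × 10^-3) = 1.78 M

C₀ = 1.8 M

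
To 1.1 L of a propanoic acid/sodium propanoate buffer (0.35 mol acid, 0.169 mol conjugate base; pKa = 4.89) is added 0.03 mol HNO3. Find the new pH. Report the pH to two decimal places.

Added H+ converts CH3CH2COO- to CH3CH2COOH: CH3CH2COOH → 0.38 mol, CH3CH2COO- → 0.139 mol.
pH = pKa + log(n_CH3CH2COO-/n_CH3CH2COOH) = 4.89 + log(0.139/0.38) = 4.89 + (-0.437)

pH = 4.45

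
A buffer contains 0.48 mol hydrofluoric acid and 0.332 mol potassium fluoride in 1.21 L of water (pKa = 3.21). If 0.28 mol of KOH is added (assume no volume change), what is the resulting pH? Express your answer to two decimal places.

OH- converts HF to F-: HF → 0.2 mol, F- → 0.612 mol.
pH = pKa + log(n_F-/n_HF) = 3.21 + log(0.612/0.2) = 3.21 + (+0.486)

pH = 3.70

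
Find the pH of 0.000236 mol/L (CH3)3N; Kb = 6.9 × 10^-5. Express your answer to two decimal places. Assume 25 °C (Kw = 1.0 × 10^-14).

pH = 9.99

(CH3)3N + H2O ⇌ (CH3)3NH+ + OH-
Kb = x²/(0.000236 − x) = 6.9 × 10^-5
Here C₀/Kb ≈ 3.42, so the small-x approximation fails. Use the quadratic:
x = (−Kb + √(Kb² + 4·Kb·C₀))/2 = 9.77 × 10^-5 M
pOH = 4.01, so pH = 14.00 − pOH = 9.99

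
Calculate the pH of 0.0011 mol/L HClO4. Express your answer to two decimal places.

HClO4 is a strong acid and dissociates completely, so [H+] = 0.0011 M.
pH = -log(0.0011) = 2.96

pH = 2.96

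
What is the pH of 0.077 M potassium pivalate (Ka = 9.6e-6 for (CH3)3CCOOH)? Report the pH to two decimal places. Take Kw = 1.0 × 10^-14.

pH = 8.95

(CH3)3CCOO- is the conjugate base of the weak acid (CH3)3CCOOH.
Kb = Kw/Ka = 1.0×10^-14 / 9.6 × 10^-6 = 1.04 × 10^-9
From the ICE table, Kb = [OH-]²/(0.077 − [OH-]) = 1.04 × 10^-9.
Since Kb ≪ C₀, [OH-] ≈ √(Kb·C₀) = 8.95 × 10^-6 M.
Check: 0.012% ionized — well under 5%, approximation valid.
pOH = −log(8.95 × 10^-6) = 5.05; pH = 14.00 − 5.05 = 8.95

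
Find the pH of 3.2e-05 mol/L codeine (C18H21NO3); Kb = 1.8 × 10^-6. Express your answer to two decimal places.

pH = 8.83

C18H21NO3 + H2O ⇌ C18H22NO3+ + OH-
From the ICE table, Kb = [OH-]²/(3.2e-05 − [OH-]) = 1.8 × 10^-6.
Here C₀/Kb ≈ 17.8, so the small-[OH-] approximation fails. Use the quadratic:
[OH-] = (−Kb + √(Kb² + 4·Kb·C₀))/2 = 6.74 × 10^-6 M
pOH = −log(6.74 × 10^-6) = 5.17; pH = 14.00 − 5.17 = 8.83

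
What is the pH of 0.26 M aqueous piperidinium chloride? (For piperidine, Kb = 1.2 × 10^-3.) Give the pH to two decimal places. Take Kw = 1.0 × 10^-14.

pH = 5.83

C5H10NH2+ is the conjugate acid of the weak base C5H10NH.
Ka = Kw/Kb = 1.0×10^-14 / 1.2 × 10^-3 = 8.33 × 10^-12
Let x = [H+] at equilibrium. Ka = x²/(0.26 − x).
Neglecting x in the denominator: x = √(8.33 × 10^-12 × 0.26) = 1.47 × 10^-6 M
(x/C₀ = 0.00057% < 5%, so the approximation holds.)
pH = −log(1.47 × 10^-6) = 5.83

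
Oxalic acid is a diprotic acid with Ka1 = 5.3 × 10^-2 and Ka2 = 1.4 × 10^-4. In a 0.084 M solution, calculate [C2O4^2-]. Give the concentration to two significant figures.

1.4 × 10^-4 M

First ionization gives [H+] ≈ [HC2O4-] = 4.53 × 10^-2 M.
Second step: Ka2 = [H+][C2O4^2-]/[HC2O4-] ≈ [C2O4^2-] (since [H+] ≈ [HC2O4-]).
So [C2O4^2-] ≈ Ka2.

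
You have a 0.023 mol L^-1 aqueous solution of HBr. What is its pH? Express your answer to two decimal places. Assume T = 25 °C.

HBr is a strong acid and dissociates completely, so [H+] = 0.023 M.
pH = -log(0.023) = 1.64

pH = 1.64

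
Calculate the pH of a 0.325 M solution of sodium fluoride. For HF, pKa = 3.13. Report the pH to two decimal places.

pH = 8.32

F- is the conjugate base of the weak acid HF.
Ka = 10^(−3.13) = 7.41 × 10^-4
Kb = Kw/Ka = 1.0×10^-14 / 7.41 × 10^-4 = 1.35 × 10^-11
Kb = [OH-]²/(0.325 − [OH-]) = 1.35 × 10^-11
Assume [OH-] ≪ 0.325: [OH-] ≈ √(1.35 × 10^-11 × 0.325) = 2.09 × 10^-6 M
([OH-]/C₀ = 0.00064% < 5%, so the approximation holds.)
pOH = 5.68, so pH = 14.00 − pOH = 8.32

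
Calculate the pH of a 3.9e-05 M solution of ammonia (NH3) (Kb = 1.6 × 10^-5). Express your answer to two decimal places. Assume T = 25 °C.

NH3 + H2O ⇌ NH4+ + OH-
Let x = [OH-] at equilibrium. Kb = x²/(3.9e-05 − x).
The 5% rule fails; solving x² + Kb·x − Kb·C₀ = 0 exactly:
x = (−Kb + √(Kb² + 4·Kb·C₀))/2 = 1.82 × 10^-5 M
pOH = −log(1.82 × 10^-5) = 4.74; pH = 14.00 − 4.74 = 9.26

pH = 9.26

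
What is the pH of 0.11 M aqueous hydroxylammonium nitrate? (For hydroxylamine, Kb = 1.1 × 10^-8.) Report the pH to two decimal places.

NH3OH+ is the conjugate acid of the weak base NH2OH.
Ka = Kw/Kb = 1.0×10^-14 / 1.1 × 10^-8 = 9.09 × 10^-7
From the ICE table, Ka = [H+]²/(0.11 − [H+]) = 9.09 × 10^-7.
Since Ka ≪ C₀, [H+] ≈ √(Ka·C₀) = 3.16 × 10^-4 M.
pH = −log(3.16 × 10^-4) = 3.50

pH = 3.50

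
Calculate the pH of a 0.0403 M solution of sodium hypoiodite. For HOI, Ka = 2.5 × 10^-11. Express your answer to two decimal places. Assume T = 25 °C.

pH = 11.58

OI- is the conjugate base of the weak acid HOI.
Kb = Kw/Ka = 1.0×10^-14 / 2.5 × 10^-11 = 4.00 × 10^-4
From the ICE table, Kb = [OH-]²/(0.0403 − [OH-]) = 4.00 × 10^-4.
The 5% rule fails; solving [OH-]² + Kb·[OH-] − Kb·C₀ = 0 exactly:
[OH-] = (−Kb + √(Kb² + 4·Kb·C₀))/2 = 3.82 × 10^-3 M
pOH = −log(3.82 × 10^-3) = 2.42; pH = 14.00 − 2.42 = 11.58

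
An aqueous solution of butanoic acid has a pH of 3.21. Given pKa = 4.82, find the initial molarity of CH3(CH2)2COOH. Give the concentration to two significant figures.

C₀ = 2.6 × 10^-2 M

[H+] = 10^(-3.21) = 6.17 × 10^-4 M = x
Ka = 10^(−4.82) = 1.51 × 10^-5
Ka = x²/(C₀ − x) ⇒ C₀ = x + x²/Ka
C₀ = 6.17 × 10^-4 + (6.17 × 10^-4)²/(1.51 × 10^-5) = 2.58 × 10^-2 M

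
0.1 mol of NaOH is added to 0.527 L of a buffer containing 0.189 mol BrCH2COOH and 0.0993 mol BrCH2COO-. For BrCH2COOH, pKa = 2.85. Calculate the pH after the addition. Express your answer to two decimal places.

pH = 3.20

After neutralization: n(BrCH2COOH) = 0.089 mol, n(BrCH2COO-) = 0.199 mol.
Henderson–Hasselbalch with mole ratio 0.199/0.089: pH = 2.85 + (+0.349)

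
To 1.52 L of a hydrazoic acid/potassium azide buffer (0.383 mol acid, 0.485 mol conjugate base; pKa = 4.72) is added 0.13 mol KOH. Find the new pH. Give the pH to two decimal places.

OH- converts HN3 to N3-: HN3 → 0.253 mol, N3- → 0.615 mol.
pH = pKa + log(n_N3-/n_HN3) = 4.72 + log(0.615/0.253) = 4.72 + (+0.386)

pH = 5.11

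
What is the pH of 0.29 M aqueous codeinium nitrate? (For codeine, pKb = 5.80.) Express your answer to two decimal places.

pH = 4.37

C18H22NO3+ is the conjugate acid of the weak base C18H21NO3.
Kb = 10^(−5.80) = 1.58 × 10^-6
Ka = Kw/Kb = 1.0×10^-14 / 1.58 × 10^-6 = 6.33 × 10^-9
Ka = x²/(0.29 − x) = 6.33 × 10^-9
Neglecting x in the denominator: x = √(6.33 × 10^-9 × 0.29) = 4.28 × 10^-5 M
(x/C₀ = 0.015% < 5%, so the approximation holds.)
pH = −log[H+] = −log(4.28 × 10^-5) = 4.37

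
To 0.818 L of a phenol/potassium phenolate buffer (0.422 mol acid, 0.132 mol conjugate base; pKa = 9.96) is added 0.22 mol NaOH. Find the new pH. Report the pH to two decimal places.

pH = 10.20

OH- converts C6H5OH to C6H5O-: C6H5OH → 0.202 mol, C6H5O- → 0.352 mol.
Henderson–Hasselbalch with mole ratio 0.352/0.202: pH = 9.96 + (+0.241)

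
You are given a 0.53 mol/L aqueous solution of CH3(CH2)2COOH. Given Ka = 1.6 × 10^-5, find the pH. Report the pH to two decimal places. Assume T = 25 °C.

pH = 2.54

CH3(CH2)2COOH ⇌ CH3(CH2)2COO- + H+
Let x = [H+] at equilibrium. Ka = x²/(0.53 − x).
Since Ka ≪ C₀, x ≈ √(Ka·C₀) = 2.91 × 10^-3 M.
pH = −log[H+] = −log(2.91 × 10^-3) = 2.54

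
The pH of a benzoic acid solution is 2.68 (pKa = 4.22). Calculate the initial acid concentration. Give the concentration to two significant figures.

C₀ = 7.5 × 10^-2 M

[H+] = 10^(-2.68) = 2.09 × 10^-3 M = x
Ka = 10^(−4.22) = 6.03 × 10^-5
Ka = x²/(C₀ − x) ⇒ C₀ = x + x²/Ka
C₀ = 2.09 × 10^-3 + (2.09 × 10^-3)²/(6.03 × 10^-5) = 7.45 × 10^-2 M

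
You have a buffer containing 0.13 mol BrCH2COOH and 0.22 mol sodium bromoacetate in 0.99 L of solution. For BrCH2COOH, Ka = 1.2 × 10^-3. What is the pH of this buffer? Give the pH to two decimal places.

pH = 3.15

pKa = −log(1.2 × 10^-3) = 2.921
pH = pKa + log([A⁻]/[HA]) = 2.921 + log(0.22/0.13)
pH = 2.921 + (+0.228) = 3.15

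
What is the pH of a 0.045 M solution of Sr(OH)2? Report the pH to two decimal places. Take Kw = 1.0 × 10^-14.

Sr(OH)2 is a strong base (each formula unit releases 2 OH-); [OH-] = 0.09 M.
pOH = -log(0.09) = 1.05
pH = 14.00 - 1.05 = 12.95

pH = 12.95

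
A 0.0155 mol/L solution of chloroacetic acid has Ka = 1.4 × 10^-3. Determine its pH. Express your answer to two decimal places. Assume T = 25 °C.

ClCH2COOH ⇌ ClCH2COO- + H+
From the ICE table, Ka = [H+]²/(0.0155 − [H+]) = 1.4 × 10^-3.
[H+] is not negligible relative to C₀; solve [H+]² + 0.0014·[H+] − 2.17e-05 = 0.
[H+] = [−0.0014 + √(0.0014² + 8.68e-05)]/2 = 4.01 × 10^-3 M
pH = −log[H+] = −log(4.01 × 10^-3) = 2.40

pH = 2.40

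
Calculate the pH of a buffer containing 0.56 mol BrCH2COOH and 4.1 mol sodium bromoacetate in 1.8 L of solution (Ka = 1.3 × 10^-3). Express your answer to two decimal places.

pKa = −log(1.3 × 10^-3) = 2.886
Using pH = pKa + log([base]/[acid]) with [base]/[acid] = 4.1/0.56:
pH = 2.886 + (+0.865) = 3.75

pH = 3.75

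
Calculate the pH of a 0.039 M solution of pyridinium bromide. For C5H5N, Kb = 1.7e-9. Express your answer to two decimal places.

pH = 3.32

C5H5NH+ is the conjugate acid of the weak base C5H5N.
Ka = Kw/Kb = 1.0×10^-14 / 1.7 × 10^-9 = 5.88 × 10^-6
From the ICE table, Ka = x²/(0.039 − x) = 5.88 × 10^-6.
Neglecting x in the denominator: x = √(5.88 × 10^-6 × 0.039) = 4.79 × 10^-4 M
(x/C₀ = 1.2% < 5%, so the approximation holds.)
pH = −log[H+] = −log(4.79 × 10^-4) = 3.32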